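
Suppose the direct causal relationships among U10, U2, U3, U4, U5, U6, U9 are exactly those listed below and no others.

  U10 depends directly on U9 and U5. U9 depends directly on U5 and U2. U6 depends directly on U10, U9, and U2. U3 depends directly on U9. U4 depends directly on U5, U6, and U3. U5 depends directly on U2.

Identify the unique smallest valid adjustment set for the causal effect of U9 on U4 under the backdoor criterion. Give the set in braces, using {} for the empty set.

{U2, U5}

Variables eligible for adjustment (non-descendants of U9, excluding U9 and U4): {U2, U5}.
Backdoor paths from U9 to U4:
  P1: U9 <- U2 -> U5 -> U10 -> U6 -> U4
  P2: U9 <- U2 -> U5 -> U4
  P3: U9 <- U2 -> U6 <- U10 <- U5 -> U4
  P4: U9 <- U2 -> U6 -> U4
  P5: U9 <- U5 <- U2 -> U6 -> U4
  P6: U9 <- U5 -> U10 -> U6 -> U4
  P7: U9 <- U5 -> U4
The empty set is not sufficient: P1 (U9 <- U2 -> U5 -> U10 -> U6 -> U4) has no collider blocking it and no conditioned non-collider, so it is open.
Try {U2, U5}:
  P1: blocked at fork node U2 ∈ conditioning set.
  P2: blocked at fork node U2 ∈ conditioning set.
  P3: blocked at fork node U2 ∈ conditioning set.
  P4: blocked at fork node U2 ∈ conditioning set.
  P5: blocked at chain node U5 ∈ conditioning set.
  P6: blocked at fork node U5 ∈ conditioning set.
  P7: blocked at fork node U5 ∈ conditioning set.
{U2, U5} contains no descendant of U9 and blocks every backdoor path.
Every element of {U2, U5} is needed (dropping U2 leaves P4 open; dropping U5 leaves P6 open), so no proper subset is valid.
Among all size-2 subsets of the eligible variables, only {U2, U5} blocks every backdoor path, so it is the unique smallest valid adjustment set.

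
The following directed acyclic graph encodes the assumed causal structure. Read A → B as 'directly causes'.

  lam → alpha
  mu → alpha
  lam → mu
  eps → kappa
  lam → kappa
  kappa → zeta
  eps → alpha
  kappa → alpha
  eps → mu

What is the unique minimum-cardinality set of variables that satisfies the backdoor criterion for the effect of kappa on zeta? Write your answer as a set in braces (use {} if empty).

{}

Variables eligible for adjustment (non-descendants of kappa, excluding kappa and zeta): {eps, lam, mu}.
Backdoor paths from kappa to zeta:
  (none)
With no backdoor paths the empty set already satisfies the criterion, and it is trivially minimal.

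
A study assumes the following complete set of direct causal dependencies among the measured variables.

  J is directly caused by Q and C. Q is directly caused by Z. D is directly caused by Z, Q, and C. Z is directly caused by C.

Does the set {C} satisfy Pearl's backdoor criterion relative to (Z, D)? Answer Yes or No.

Yes

Backdoor paths from Z to D (paths whose first edge points into Z):
  P1: Z <- C -> D
  P2: Z <- C -> J <- Q -> D
Condition 1 (no descendant of Z in the set): holds — descendants of Z are {D, J, Q}; none are in {C}.
Condition 2 (every backdoor path blocked by {C}):
  P1: blocked at fork node C ∈ conditioning set.
  P2: blocked at fork node C ∈ conditioning set.
{C} satisfies the backdoor criterion.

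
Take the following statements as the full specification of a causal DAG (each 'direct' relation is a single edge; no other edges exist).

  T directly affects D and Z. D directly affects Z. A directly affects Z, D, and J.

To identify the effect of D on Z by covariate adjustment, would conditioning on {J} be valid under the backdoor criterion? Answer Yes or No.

Backdoor paths from D to Z (paths whose first edge points into D):
  P1: D <- T -> Z
  P2: D <- A -> Z
Condition 1 (no descendant of D in the set): holds — descendants of D are {Z}; none are in {J}.
Condition 2 (every backdoor path blocked by {J}):
  P1: open — no interior node is in the conditioning set.
  P2: open — no interior node is in the conditioning set.
{J} does not satisfy the backdoor criterion.

No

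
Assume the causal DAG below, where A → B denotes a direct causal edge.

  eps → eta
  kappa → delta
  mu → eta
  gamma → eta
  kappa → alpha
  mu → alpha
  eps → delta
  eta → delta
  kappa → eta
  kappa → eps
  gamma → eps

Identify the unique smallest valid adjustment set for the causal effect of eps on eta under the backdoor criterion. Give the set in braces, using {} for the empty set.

{gamma, kappa}

Variables eligible for adjustment (non-descendants of eps, excluding eps and eta): {alpha, gamma, kappa, mu}.
Backdoor paths from eps to eta:
  P1: eps <- kappa -> eta
  P2: eps <- kappa -> alpha <- mu -> eta
  P3: eps <- kappa -> delta <- eta
  P4: eps <- gamma -> eta
The empty set is not sufficient: P1 (eps <- kappa -> eta) has no collider blocking it and no conditioned non-collider, so it is open.
Try {gamma, kappa}:
  P1: blocked at fork node kappa ∈ conditioning set.
  P2: blocked at fork node kappa ∈ conditioning set.
  P3: blocked at fork node kappa ∈ conditioning set.
  P4: blocked at fork node gamma ∈ conditioning set.
{gamma, kappa} contains no descendant of eps and blocks every backdoor path.
Every element of {gamma, kappa} is needed (dropping gamma leaves P4 open; dropping kappa leaves P1 open), so no proper subset is valid.
Among all size-2 subsets of the eligible variables, only {gamma, kappa} blocks every backdoor path, so it is the unique smallest valid adjustment set.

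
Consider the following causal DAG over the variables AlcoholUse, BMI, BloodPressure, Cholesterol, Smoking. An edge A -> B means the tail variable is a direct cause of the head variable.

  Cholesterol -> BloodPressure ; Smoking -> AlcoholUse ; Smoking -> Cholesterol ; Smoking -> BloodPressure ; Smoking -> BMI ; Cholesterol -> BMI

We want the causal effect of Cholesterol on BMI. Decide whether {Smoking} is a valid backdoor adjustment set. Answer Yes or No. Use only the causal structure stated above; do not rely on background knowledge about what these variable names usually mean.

Backdoor paths from Cholesterol to BMI (paths whose first edge points into Cholesterol):
  P1: Cholesterol <- Smoking -> BMI
Condition 1 (no descendant of Cholesterol in the set): holds — descendants of Cholesterol are {BMI, BloodPressure}; none are in {Smoking}.
Condition 2 (every backdoor path blocked by {Smoking}):
  P1: blocked at fork node Smoking ∈ conditioning set.
{Smoking} satisfies the backdoor criterion.

Yes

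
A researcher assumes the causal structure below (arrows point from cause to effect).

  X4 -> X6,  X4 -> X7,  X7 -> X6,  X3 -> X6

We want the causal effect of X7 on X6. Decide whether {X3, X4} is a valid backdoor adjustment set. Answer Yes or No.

Backdoor paths from X7 to X6 (paths whose first edge points into X7):
  P1: X7 <- X4 -> X6
Condition 1 (no descendant of X7 in the set): holds — descendants of X7 are {X6}; none are in {X3, X4}.
Condition 2 (every backdoor path blocked by {X3, X4}):
  P1: blocked at fork node X4 ∈ conditioning set.
{X3, X4} satisfies the backdoor criterion.

Yes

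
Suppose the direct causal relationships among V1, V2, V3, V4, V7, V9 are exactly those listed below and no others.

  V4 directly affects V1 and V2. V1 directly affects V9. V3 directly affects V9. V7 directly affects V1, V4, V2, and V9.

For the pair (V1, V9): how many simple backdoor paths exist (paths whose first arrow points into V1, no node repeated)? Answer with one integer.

3

A backdoor path from V1 to V9 is any simple undirected path whose first edge points into V1 (i.e. leaves V1 via a parent).
Parents of V1: {V4, V7}.
Enumerating:
  P1: V1 <- V7 -> V9
  P2: V1 <- V4 <- V7 -> V9
  P3: V1 <- V4 -> V2 <- V7 -> V9
That exhausts the simple backdoor paths. Count: 3.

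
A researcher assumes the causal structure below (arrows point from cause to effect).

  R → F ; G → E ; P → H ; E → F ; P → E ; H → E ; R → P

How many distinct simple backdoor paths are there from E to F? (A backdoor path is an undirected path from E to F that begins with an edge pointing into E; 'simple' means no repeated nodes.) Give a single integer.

A backdoor path from E to F is any simple undirected path whose first edge points into E (i.e. leaves E via a parent).
Parents of E: {G, H, P}.
Enumerating:
  P1: E <- P <- R -> F
  P2: E <- H <- P <- R -> F
That exhausts the simple backdoor paths. Count: 2.

2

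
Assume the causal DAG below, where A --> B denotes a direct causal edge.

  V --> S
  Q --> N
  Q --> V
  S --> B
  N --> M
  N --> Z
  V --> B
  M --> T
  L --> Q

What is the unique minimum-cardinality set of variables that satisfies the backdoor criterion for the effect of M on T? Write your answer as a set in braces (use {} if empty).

Variables eligible for adjustment (non-descendants of M, excluding M and T): {B, L, N, Q, S, V, Z}.
Backdoor paths from M to T:
  (none)
With no backdoor paths the empty set already satisfies the criterion, and it is trivially minimal.

{}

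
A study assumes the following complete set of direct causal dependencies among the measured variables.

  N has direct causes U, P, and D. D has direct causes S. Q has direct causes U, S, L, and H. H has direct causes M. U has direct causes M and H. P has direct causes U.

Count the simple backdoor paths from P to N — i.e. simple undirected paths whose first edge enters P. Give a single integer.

4

A backdoor path from P to N is any simple undirected path whose first edge points into P (i.e. leaves P via a parent).
Parents of P: {U}.
Enumerating:
  P1: P <- U <- M -> H -> Q <- S -> D -> N
  P2: P <- U <- H -> Q <- S -> D -> N
  P3: P <- U -> Q <- S -> D -> N
  P4: P <- U -> N
That exhausts the simple backdoor paths. Count: 4.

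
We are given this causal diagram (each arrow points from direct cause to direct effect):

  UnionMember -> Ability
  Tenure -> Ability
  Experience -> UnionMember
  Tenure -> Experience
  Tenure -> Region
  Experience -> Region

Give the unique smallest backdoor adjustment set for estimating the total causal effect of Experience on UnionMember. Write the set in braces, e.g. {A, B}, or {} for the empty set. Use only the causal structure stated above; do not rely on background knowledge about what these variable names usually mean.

Variables eligible for adjustment (non-descendants of Experience, excluding Experience and UnionMember): {Tenure}.
Backdoor paths from Experience to UnionMember:
  P1: Experience <- Tenure -> Ability <- UnionMember
Each backdoor path contains an unconditioned collider, so every path is already blocked with the empty conditioning set:
  P1: blocked at collider Ability (neither it nor any descendant is in the conditioning set).
The empty set is therefore the unique smallest valid set.

{}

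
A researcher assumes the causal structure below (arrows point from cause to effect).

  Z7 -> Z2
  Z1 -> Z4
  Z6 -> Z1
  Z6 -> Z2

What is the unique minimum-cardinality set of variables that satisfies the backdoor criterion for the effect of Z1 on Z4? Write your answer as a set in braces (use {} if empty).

Variables eligible for adjustment (non-descendants of Z1, excluding Z1 and Z4): {Z2, Z6, Z7}.
Backdoor paths from Z1 to Z4:
  (none)
With no backdoor paths the empty set already satisfies the criterion, and it is trivially minimal.

{}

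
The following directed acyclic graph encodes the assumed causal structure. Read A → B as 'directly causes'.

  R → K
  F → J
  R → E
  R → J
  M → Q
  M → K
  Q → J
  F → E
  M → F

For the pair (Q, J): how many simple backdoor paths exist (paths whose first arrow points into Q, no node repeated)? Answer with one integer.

A backdoor path from Q to J is any simple undirected path whose first edge points into Q (i.e. leaves Q via a parent).
Parents of Q: {M}.
Enumerating:
  P1: Q <- M -> F -> E <- R -> J
  P2: Q <- M -> F -> J
  P3: Q <- M -> K <- R -> E <- F -> J
  P4: Q <- M -> K <- R -> J
That exhausts the simple backdoor paths. Count: 4.

4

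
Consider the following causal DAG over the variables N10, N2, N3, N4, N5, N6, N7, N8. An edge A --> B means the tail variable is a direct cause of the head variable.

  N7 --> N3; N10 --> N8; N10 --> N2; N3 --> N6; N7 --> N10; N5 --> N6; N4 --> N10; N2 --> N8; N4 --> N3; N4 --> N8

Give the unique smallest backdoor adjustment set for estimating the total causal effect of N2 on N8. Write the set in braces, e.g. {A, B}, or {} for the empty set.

Variables eligible for adjustment (non-descendants of N2, excluding N2 and N8): {N10, N3, N4, N5, N6, N7}.
Backdoor paths from N2 to N8:
  P1: N2 <- N10 <- N4 -> N8
  P2: N2 <- N10 <- N7 -> N3 <- N4 -> N8
  P3: N2 <- N10 -> N8
The empty set is not sufficient: P1 (N2 <- N10 <- N4 -> N8) has no collider blocking it and no conditioned non-collider, so it is open.
Try {N10}:
  P1: blocked at chain node N10 ∈ conditioning set.
  P2: blocked at chain node N10 ∈ conditioning set.
  P3: blocked at fork node N10 ∈ conditioning set.
{N10} contains no descendant of N2 and blocks every backdoor path.
No other singleton works — e.g. {N5} leaves P1 open — so {N10} is the unique smallest valid adjustment set.

{N10}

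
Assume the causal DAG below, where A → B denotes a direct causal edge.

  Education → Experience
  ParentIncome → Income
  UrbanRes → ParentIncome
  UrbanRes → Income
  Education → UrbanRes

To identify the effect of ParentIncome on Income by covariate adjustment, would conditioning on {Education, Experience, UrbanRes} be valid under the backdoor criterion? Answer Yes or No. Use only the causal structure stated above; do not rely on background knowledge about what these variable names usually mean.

Backdoor paths from ParentIncome to Income (paths whose first edge points into ParentIncome):
  P1: ParentIncome <- UrbanRes -> Income
Condition 1 (no descendant of ParentIncome in the set): holds — descendants of ParentIncome are {Income}; none are in {Education, Experience, UrbanRes}.
Condition 2 (every backdoor path blocked by {Education, Experience, UrbanRes}):
  P1: blocked at fork node UrbanRes ∈ conditioning set.
{Education, Experience, UrbanRes} satisfies the backdoor criterion.

Yes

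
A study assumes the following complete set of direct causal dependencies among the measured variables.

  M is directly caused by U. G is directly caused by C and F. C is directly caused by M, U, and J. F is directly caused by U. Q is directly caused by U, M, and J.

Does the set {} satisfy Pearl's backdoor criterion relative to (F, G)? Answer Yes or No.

No

Backdoor paths from F to G (paths whose first edge points into F):
  P1: F <- U -> M -> C -> G
  P2: F <- U -> M -> Q <- J -> C -> G
  P3: F <- U -> C -> G
  P4: F <- U -> Q <- J -> C -> G
  P5: F <- U -> Q <- M -> C -> G
Condition 1 (no descendant of F in the set): holds — descendants of F are {G}; none are in {}.
Condition 2 (every backdoor path blocked by {}):
  P1: open — no interior node is in the conditioning set.
  P2: blocked at collider Q (neither it nor any descendant is in the conditioning set).
  P3: open — no interior node is in the conditioning set.
  P4: blocked at collider Q (neither it nor any descendant is in the conditioning set).
  P5: blocked at collider Q (neither it nor any descendant is in the conditioning set).
{} does not satisfy the backdoor criterion.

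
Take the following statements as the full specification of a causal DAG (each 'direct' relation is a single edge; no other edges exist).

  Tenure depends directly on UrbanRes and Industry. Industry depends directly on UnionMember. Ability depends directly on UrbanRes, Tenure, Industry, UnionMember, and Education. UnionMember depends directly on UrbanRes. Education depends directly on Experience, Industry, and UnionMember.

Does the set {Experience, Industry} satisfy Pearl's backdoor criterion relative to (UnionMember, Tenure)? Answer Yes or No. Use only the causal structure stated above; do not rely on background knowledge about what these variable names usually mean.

Backdoor paths from UnionMember to Tenure (paths whose first edge points into UnionMember):
  P1: UnionMember <- UrbanRes -> Tenure
  P2: UnionMember <- UrbanRes -> Ability <- Industry -> Tenure
  P3: UnionMember <- UrbanRes -> Ability <- Tenure
  P4: UnionMember <- UrbanRes -> Ability <- Education <- Industry -> Tenure
Condition 1 (no descendant of UnionMember in the set): FAILS — Industry is a descendant of UnionMember.
Condition 2 (every backdoor path blocked by {Experience, Industry}):
  P1: open — no interior node is in the conditioning set.
  P2: blocked at collider Ability (neither it nor any descendant is in the conditioning set).
  P3: blocked at collider Ability (neither it nor any descendant is in the conditioning set).
  P4: blocked at collider Ability (neither it nor any descendant is in the conditioning set).
{Experience, Industry} does not satisfy the backdoor criterion.

No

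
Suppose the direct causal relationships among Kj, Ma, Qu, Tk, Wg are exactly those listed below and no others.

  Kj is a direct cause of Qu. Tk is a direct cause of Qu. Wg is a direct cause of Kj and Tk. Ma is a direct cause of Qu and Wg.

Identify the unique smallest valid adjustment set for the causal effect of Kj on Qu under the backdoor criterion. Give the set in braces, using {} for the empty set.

Variables eligible for adjustment (non-descendants of Kj, excluding Kj and Qu): {Ma, Tk, Wg}.
Backdoor paths from Kj to Qu:
  P1: Kj <- Wg <- Ma -> Qu
  P2: Kj <- Wg -> Tk -> Qu
The empty set is not sufficient: P1 (Kj <- Wg <- Ma -> Qu) has no collider blocking it and no conditioned non-collider, so it is open.
Try {Wg}:
  P1: blocked at chain node Wg ∈ conditioning set.
  P2: blocked at fork node Wg ∈ conditioning set.
{Wg} contains no descendant of Kj and blocks every backdoor path.
No other singleton works — e.g. {Ma} leaves P2 open — so {Wg} is the unique smallest valid adjustment set.

{Wg}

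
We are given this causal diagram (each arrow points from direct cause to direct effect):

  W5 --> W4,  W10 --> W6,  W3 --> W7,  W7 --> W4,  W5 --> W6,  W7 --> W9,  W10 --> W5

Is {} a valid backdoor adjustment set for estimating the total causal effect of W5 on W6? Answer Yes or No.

No

Backdoor paths from W5 to W6 (paths whose first edge points into W5):
  P1: W5 <- W10 -> W6
Condition 1 (no descendant of W5 in the set): holds — descendants of W5 are {W4, W6}; none are in {}.
Condition 2 (every backdoor path blocked by {}):
  P1: open — no interior node is in the conditioning set.
{} does not satisfy the backdoor criterion.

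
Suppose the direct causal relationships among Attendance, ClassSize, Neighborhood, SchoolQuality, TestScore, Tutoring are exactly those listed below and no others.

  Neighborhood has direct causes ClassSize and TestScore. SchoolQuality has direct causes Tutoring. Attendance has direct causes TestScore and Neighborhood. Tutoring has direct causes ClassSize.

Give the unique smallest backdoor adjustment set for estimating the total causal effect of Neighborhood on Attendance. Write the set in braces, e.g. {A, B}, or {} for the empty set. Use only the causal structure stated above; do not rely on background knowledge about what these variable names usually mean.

Variables eligible for adjustment (non-descendants of Neighborhood, excluding Neighborhood and Attendance): {ClassSize, SchoolQuality, TestScore, Tutoring}.
Backdoor paths from Neighborhood to Attendance:
  P1: Neighborhood <- TestScore -> Attendance
The empty set is not sufficient: P1 (Neighborhood <- TestScore -> Attendance) has no collider blocking it and no conditioned non-collider, so it is open.
Try {TestScore}:
  P1: blocked at fork node TestScore ∈ conditioning set.
{TestScore} contains no descendant of Neighborhood and blocks every backdoor path.
No other singleton works — e.g. {ClassSize} leaves P1 open — so {TestScore} is the unique smallest valid adjustment set.

{TestScore}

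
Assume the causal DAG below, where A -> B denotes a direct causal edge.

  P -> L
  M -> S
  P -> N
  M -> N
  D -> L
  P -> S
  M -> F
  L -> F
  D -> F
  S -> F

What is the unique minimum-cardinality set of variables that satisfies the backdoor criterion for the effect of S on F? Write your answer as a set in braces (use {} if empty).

{M, P}

Variables eligible for adjustment (non-descendants of S, excluding S and F): {D, L, M, N, P}.
Backdoor paths from S to F:
  P1: S <- P -> L <- D -> F
  P2: S <- P -> L -> F
  P3: S <- P -> N <- M -> F
  P4: S <- M -> N <- P -> L <- D -> F
  P5: S <- M -> N <- P -> L -> F
  P6: S <- M -> F
The empty set is not sufficient: P2 (S <- P -> L -> F) has no collider blocking it and no conditioned non-collider, so it is open.
Try {M, P}:
  P1: blocked at fork node P ∈ conditioning set.
  P2: blocked at fork node P ∈ conditioning set.
  P3: blocked at fork node P ∈ conditioning set.
  P4: blocked at fork node M ∈ conditioning set.
  P5: blocked at fork node M ∈ conditioning set.
  P6: blocked at fork node M ∈ conditioning set.
{M, P} contains no descendant of S and blocks every backdoor path.
Every element of {M, P} is needed (dropping M leaves P6 open; dropping P leaves P2 open), so no proper subset is valid.
Among all size-2 subsets of the eligible variables, only {M, P} blocks every backdoor path, so it is the unique smallest valid adjustment set.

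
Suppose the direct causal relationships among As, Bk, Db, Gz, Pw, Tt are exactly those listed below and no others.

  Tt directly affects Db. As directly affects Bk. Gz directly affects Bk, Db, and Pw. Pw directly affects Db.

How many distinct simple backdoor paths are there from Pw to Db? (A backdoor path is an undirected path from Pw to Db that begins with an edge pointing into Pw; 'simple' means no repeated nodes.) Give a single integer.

A backdoor path from Pw to Db is any simple undirected path whose first edge points into Pw (i.e. leaves Pw via a parent).
Parents of Pw: {Gz}.
Enumerating:
  P1: Pw <- Gz -> Db
That exhausts the simple backdoor paths. Count: 1.

1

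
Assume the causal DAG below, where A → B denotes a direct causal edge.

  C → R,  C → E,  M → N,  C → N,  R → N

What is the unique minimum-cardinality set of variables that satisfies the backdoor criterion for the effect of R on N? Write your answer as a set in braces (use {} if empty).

{C}

Variables eligible for adjustment (non-descendants of R, excluding R and N): {C, E, M}.
Backdoor paths from R to N:
  P1: R <- C -> N
The empty set is not sufficient: P1 (R <- C -> N) has no collider blocking it and no conditioned non-collider, so it is open.
Try {C}:
  P1: blocked at fork node C ∈ conditioning set.
{C} contains no descendant of R and blocks every backdoor path.
No other singleton works — e.g. {M} leaves P1 open — so {C} is the unique smallest valid adjustment set.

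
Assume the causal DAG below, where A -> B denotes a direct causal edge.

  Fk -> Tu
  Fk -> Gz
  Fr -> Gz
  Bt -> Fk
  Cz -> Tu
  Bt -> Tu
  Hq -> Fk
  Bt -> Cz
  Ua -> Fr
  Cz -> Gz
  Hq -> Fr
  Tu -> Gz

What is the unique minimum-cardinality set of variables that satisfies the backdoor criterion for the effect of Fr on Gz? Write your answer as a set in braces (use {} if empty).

{Hq}

Variables eligible for adjustment (non-descendants of Fr, excluding Fr and Gz): {Bt, Cz, Fk, Hq, Tu, Ua}.
Backdoor paths from Fr to Gz:
  P1: Fr <- Hq -> Fk <- Bt -> Cz -> Tu -> Gz
  P2: Fr <- Hq -> Fk <- Bt -> Cz -> Gz
  P3: Fr <- Hq -> Fk <- Bt -> Tu <- Cz -> Gz
  P4: Fr <- Hq -> Fk <- Bt -> Tu -> Gz
  P5: Fr <- Hq -> Fk -> Tu <- Bt -> Cz -> Gz
  P6: Fr <- Hq -> Fk -> Tu <- Cz -> Gz
  P7: Fr <- Hq -> Fk -> Tu -> Gz
  P8: Fr <- Hq -> Fk -> Gz
The empty set is not sufficient: P7 (Fr <- Hq -> Fk -> Tu -> Gz) has no collider blocking it and no conditioned non-collider, so it is open.
Try {Hq}:
  P1: blocked at fork node Hq ∈ conditioning set.
  P2: blocked at fork node Hq ∈ conditioning set.
  P3: blocked at fork node Hq ∈ conditioning set.
  P4: blocked at fork node Hq ∈ conditioning set.
  P5: blocked at fork node Hq ∈ conditioning set.
  P6: blocked at fork node Hq ∈ conditioning set.
  P7: blocked at fork node Hq ∈ conditioning set.
  P8: blocked at fork node Hq ∈ conditioning set.
{Hq} contains no descendant of Fr and blocks every backdoor path.
No other singleton works — e.g. {Bt} leaves P7 open — so {Hq} is the unique smallest valid adjustment set.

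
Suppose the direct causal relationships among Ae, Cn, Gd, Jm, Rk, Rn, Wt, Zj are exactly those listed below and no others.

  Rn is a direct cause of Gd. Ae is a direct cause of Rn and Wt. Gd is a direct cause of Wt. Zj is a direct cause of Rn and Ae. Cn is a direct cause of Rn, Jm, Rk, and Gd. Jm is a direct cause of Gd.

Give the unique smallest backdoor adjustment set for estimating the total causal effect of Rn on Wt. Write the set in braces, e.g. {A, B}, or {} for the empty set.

{Ae, Cn}

Variables eligible for adjustment (non-descendants of Rn, excluding Rn and Wt): {Ae, Cn, Jm, Rk, Zj}.
Backdoor paths from Rn to Wt:
  P1: Rn <- Cn -> Jm -> Gd -> Wt
  P2: Rn <- Cn -> Gd -> Wt
  P3: Rn <- Zj -> Ae -> Wt
  P4: Rn <- Ae -> Wt
The empty set is not sufficient: P1 (Rn <- Cn -> Jm -> Gd -> Wt) has no collider blocking it and no conditioned non-collider, so it is open.
Try {Ae, Cn}:
  P1: blocked at fork node Cn ∈ conditioning set.
  P2: blocked at fork node Cn ∈ conditioning set.
  P3: blocked at chain node Ae ∈ conditioning set.
  P4: blocked at fork node Ae ∈ conditioning set.
{Ae, Cn} contains no descendant of Rn and blocks every backdoor path.
Every element of {Ae, Cn} is needed (dropping Ae leaves P3 open; dropping Cn leaves P1 open), so no proper subset is valid.
Among all size-2 subsets of the eligible variables, only {Ae, Cn} blocks every backdoor path, so it is the unique smallest valid adjustment set.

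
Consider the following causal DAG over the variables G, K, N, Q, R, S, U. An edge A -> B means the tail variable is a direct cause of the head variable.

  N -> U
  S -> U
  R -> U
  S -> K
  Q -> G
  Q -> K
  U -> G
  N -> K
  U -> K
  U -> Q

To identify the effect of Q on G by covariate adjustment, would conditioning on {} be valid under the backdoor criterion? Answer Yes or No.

No

Backdoor paths from Q to G (paths whose first edge points into Q):
  P1: Q <- U -> G
Condition 1 (no descendant of Q in the set): holds — descendants of Q are {G, K}; none are in {}.
Condition 2 (every backdoor path blocked by {}):
  P1: open — no interior node is in the conditioning set.
{} does not satisfy the backdoor criterion.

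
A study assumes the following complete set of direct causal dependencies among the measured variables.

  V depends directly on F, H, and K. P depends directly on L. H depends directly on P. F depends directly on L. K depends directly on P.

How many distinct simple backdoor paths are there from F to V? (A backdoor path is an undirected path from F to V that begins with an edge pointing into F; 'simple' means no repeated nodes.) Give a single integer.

A backdoor path from F to V is any simple undirected path whose first edge points into F (i.e. leaves F via a parent).
Parents of F: {L}.
Enumerating:
  P1: F <- L -> P -> H -> V
  P2: F <- L -> P -> K -> V
That exhausts the simple backdoor paths. Count: 2.

2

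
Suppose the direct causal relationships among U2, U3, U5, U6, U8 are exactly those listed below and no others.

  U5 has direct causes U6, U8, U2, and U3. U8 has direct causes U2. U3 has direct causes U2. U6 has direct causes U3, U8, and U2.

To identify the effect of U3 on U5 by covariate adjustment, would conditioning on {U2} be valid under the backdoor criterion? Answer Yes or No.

Yes

Backdoor paths from U3 to U5 (paths whose first edge points into U3):
  P1: U3 <- U2 -> U8 -> U6 -> U5
  P2: U3 <- U2 -> U8 -> U5
  P3: U3 <- U2 -> U6 <- U8 -> U5
  P4: U3 <- U2 -> U6 -> U5
  P5: U3 <- U2 -> U5
Condition 1 (no descendant of U3 in the set): holds — descendants of U3 are {U5, U6}; none are in {U2}.
Condition 2 (every backdoor path blocked by {U2}):
  P1: blocked at fork node U2 ∈ conditioning set.
  P2: blocked at fork node U2 ∈ conditioning set.
  P3: blocked at fork node U2 ∈ conditioning set.
  P4: blocked at fork node U2 ∈ conditioning set.
  P5: blocked at fork node U2 ∈ conditioning set.
{U2} satisfies the backdoor criterion.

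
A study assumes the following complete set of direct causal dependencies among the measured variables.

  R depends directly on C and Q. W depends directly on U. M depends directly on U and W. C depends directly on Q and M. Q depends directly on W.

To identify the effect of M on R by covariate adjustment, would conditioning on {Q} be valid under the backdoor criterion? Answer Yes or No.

Backdoor paths from M to R (paths whose first edge points into M):
  P1: M <- U -> W -> Q -> C -> R
  P2: M <- U -> W -> Q -> R
  P3: M <- W -> Q -> C -> R
  P4: M <- W -> Q -> R
Condition 1 (no descendant of M in the set): holds — descendants of M are {C, R}; none are in {Q}.
Condition 2 (every backdoor path blocked by {Q}):
  P1: blocked at chain node Q ∈ conditioning set.
  P2: blocked at chain node Q ∈ conditioning set.
  P3: blocked at chain node Q ∈ conditioning set.
  P4: blocked at chain node Q ∈ conditioning set.
{Q} satisfies the backdoor criterion.

Yes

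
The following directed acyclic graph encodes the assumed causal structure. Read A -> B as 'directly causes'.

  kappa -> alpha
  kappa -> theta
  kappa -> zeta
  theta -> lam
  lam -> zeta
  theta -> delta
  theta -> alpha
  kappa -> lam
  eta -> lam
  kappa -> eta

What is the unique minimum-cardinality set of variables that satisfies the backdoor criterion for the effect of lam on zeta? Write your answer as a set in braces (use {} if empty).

{kappa}

Variables eligible for adjustment (non-descendants of lam, excluding lam and zeta): {alpha, delta, eta, kappa, theta}.
Backdoor paths from lam to zeta:
  P1: lam <- kappa -> zeta
  P2: lam <- theta <- kappa -> zeta
  P3: lam <- theta -> alpha <- kappa -> zeta
  P4: lam <- eta <- kappa -> zeta
The empty set is not sufficient: P1 (lam <- kappa -> zeta) has no collider blocking it and no conditioned non-collider, so it is open.
Try {kappa}:
  P1: blocked at fork node kappa ∈ conditioning set.
  P2: blocked at fork node kappa ∈ conditioning set.
  P3: blocked at collider alpha (neither it nor any descendant is in the conditioning set).
  P4: blocked at fork node kappa ∈ conditioning set.
{kappa} contains no descendant of lam and blocks every backdoor path.
No other singleton works — e.g. {theta} leaves P1 open — so {kappa} is the unique smallest valid adjustment set.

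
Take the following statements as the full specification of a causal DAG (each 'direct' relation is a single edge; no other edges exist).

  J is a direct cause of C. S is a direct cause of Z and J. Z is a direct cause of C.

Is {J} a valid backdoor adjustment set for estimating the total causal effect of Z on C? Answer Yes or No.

Backdoor paths from Z to C (paths whose first edge points into Z):
  P1: Z <- S -> J -> C
Condition 1 (no descendant of Z in the set): holds — descendants of Z are {C}; none are in {J}.
Condition 2 (every backdoor path blocked by {J}):
  P1: blocked at chain node J ∈ conditioning set.
{J} satisfies the backdoor criterion.

Yes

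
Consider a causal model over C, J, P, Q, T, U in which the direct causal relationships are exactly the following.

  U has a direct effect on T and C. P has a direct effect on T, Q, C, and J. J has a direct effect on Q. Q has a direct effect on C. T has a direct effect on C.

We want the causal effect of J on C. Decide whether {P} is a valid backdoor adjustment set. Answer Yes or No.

Backdoor paths from J to C (paths whose first edge points into J):
  P1: J <- P -> T <- U -> C
  P2: J <- P -> T -> C
  P3: J <- P -> Q -> C
  P4: J <- P -> C
Condition 1 (no descendant of J in the set): holds — descendants of J are {C, Q}; none are in {P}.
Condition 2 (every backdoor path blocked by {P}):
  P1: blocked at fork node P ∈ conditioning set.
  P2: blocked at fork node P ∈ conditioning set.
  P3: blocked at fork node P ∈ conditioning set.
  P4: blocked at fork node P ∈ conditioning set.
{P} satisfies the backdoor criterion.

Yes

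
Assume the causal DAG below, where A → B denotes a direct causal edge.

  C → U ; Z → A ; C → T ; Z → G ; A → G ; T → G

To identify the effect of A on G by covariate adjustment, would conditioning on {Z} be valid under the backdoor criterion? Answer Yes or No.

Backdoor paths from A to G (paths whose first edge points into A):
  P1: A <- Z -> G
Condition 1 (no descendant of A in the set): holds — descendants of A are {G}; none are in {Z}.
Condition 2 (every backdoor path blocked by {Z}):
  P1: blocked at fork node Z ∈ conditioning set.
{Z} satisfies the backdoor criterion.

Yes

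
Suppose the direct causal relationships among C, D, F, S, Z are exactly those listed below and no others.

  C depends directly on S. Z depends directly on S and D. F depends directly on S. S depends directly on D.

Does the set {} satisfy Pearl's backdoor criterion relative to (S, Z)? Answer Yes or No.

No

Backdoor paths from S to Z (paths whose first edge points into S):
  P1: S <- D -> Z
Condition 1 (no descendant of S in the set): holds — descendants of S are {C, F, Z}; none are in {}.
Condition 2 (every backdoor path blocked by {}):
  P1: open — no interior node is in the conditioning set.
{} does not satisfy the backdoor criterion.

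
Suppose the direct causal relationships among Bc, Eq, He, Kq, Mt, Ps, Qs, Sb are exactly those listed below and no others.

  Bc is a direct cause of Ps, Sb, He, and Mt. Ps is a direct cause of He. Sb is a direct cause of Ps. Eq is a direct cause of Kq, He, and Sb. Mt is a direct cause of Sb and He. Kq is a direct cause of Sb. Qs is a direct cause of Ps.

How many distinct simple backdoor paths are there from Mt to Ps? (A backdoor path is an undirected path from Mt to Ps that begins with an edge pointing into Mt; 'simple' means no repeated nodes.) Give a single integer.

7

A backdoor path from Mt to Ps is any simple undirected path whose first edge points into Mt (i.e. leaves Mt via a parent).
Parents of Mt: {Bc}.
Enumerating:
  P1: Mt <- Bc -> Sb <- Eq -> He <- Ps
  P2: Mt <- Bc -> Sb <- Kq <- Eq -> He <- Ps
  P3: Mt <- Bc -> Sb -> Ps
  P4: Mt <- Bc -> Ps
  P5: Mt <- Bc -> He <- Eq -> Kq -> Sb -> Ps
  P6: Mt <- Bc -> He <- Eq -> Sb -> Ps
  P7: Mt <- Bc -> He <- Ps
That exhausts the simple backdoor paths. Count: 7.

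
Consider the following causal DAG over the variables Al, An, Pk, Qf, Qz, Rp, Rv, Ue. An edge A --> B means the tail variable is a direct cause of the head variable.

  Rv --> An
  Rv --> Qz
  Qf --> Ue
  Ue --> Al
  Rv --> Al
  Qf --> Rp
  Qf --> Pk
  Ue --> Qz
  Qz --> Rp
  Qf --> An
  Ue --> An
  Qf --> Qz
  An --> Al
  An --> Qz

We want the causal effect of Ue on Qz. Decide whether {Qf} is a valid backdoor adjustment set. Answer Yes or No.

Yes

Backdoor paths from Ue to Qz (paths whose first edge points into Ue):
  P1: Ue <- Qf -> An <- Rv -> Qz
  P2: Ue <- Qf -> An -> Qz
  P3: Ue <- Qf -> An -> Al <- Rv -> Qz
  P4: Ue <- Qf -> Qz
  P5: Ue <- Qf -> Rp <- Qz
Condition 1 (no descendant of Ue in the set): holds — descendants of Ue are {Al, An, Qz, Rp}; none are in {Qf}.
Condition 2 (every backdoor path blocked by {Qf}):
  P1: blocked at fork node Qf ∈ conditioning set.
  P2: blocked at fork node Qf ∈ conditioning set.
  P3: blocked at fork node Qf ∈ conditioning set.
  P4: blocked at fork node Qf ∈ conditioning set.
  P5: blocked at fork node Qf ∈ conditioning set.
{Qf} satisfies the backdoor criterion.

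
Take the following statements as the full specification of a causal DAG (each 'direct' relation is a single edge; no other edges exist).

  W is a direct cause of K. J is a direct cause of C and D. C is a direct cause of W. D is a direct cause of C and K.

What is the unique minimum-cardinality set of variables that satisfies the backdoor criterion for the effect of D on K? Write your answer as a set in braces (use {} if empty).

Variables eligible for adjustment (non-descendants of D, excluding D and K): {J}.
Backdoor paths from D to K:
  P1: D <- J -> C -> W -> K
The empty set is not sufficient: P1 (D <- J -> C -> W -> K) has no collider blocking it and no conditioned non-collider, so it is open.
Try {J}:
  P1: blocked at fork node J ∈ conditioning set.
{J} contains no descendant of D and blocks every backdoor path.
{J} is the unique smallest valid adjustment set.

{J}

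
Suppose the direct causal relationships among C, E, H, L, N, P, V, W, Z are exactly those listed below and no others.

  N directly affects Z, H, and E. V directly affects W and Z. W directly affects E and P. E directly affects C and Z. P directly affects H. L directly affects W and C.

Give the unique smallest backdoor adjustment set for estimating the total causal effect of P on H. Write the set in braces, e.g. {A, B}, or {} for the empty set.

Variables eligible for adjustment (non-descendants of P, excluding P and H): {C, E, L, N, V, W, Z}.
Backdoor paths from P to H:
  P1: P <- W <- V -> Z <- N -> H
  P2: P <- W <- V -> Z <- E <- N -> H
  P3: P <- W <- L -> C <- E <- N -> H
  P4: P <- W <- L -> C <- E -> Z <- N -> H
  P5: P <- W -> E <- N -> H
  P6: P <- W -> E -> Z <- N -> H
Each backdoor path contains an unconditioned collider, so every path is already blocked with the empty conditioning set:
  P1: blocked at collider Z (neither it nor any descendant is in the conditioning set).
  P2: blocked at collider Z (neither it nor any descendant is in the conditioning set).
  P3: blocked at collider C (neither it nor any descendant is in the conditioning set).
  P4: blocked at collider C (neither it nor any descendant is in the conditioning set).
  P5: blocked at collider E (neither it nor any descendant is in the conditioning set).
  P6: blocked at collider Z (neither it nor any descendant is in the conditioning set).
The empty set is therefore the unique smallest valid set.

{}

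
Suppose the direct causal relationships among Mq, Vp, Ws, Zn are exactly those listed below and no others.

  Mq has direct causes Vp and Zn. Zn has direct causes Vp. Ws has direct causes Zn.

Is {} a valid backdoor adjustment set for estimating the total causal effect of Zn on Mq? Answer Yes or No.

Backdoor paths from Zn to Mq (paths whose first edge points into Zn):
  P1: Zn <- Vp -> Mq
Condition 1 (no descendant of Zn in the set): holds — descendants of Zn are {Mq, Ws}; none are in {}.
Condition 2 (every backdoor path blocked by {}):
  P1: open — no interior node is in the conditioning set.
{} does not satisfy the backdoor criterion.

No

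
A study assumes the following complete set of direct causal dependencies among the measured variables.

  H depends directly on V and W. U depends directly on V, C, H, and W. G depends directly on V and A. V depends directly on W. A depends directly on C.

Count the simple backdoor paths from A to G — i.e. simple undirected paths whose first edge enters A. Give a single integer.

5

A backdoor path from A to G is any simple undirected path whose first edge points into A (i.e. leaves A via a parent).
Parents of A: {C}.
Enumerating:
  P1: A <- C -> U <- W -> V -> G
  P2: A <- C -> U <- W -> H <- V -> G
  P3: A <- C -> U <- V -> G
  P4: A <- C -> U <- H <- W -> V -> G
  P5: A <- C -> U <- H <- V -> G
That exhausts the simple backdoor paths. Count: 5.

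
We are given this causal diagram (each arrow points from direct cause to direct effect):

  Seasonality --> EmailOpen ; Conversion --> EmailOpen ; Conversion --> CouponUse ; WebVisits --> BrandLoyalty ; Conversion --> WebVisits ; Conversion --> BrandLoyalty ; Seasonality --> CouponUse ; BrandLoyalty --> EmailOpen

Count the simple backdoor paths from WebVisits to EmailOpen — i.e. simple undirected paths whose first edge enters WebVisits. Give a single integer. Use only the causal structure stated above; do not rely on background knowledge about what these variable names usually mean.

3

A backdoor path from WebVisits to EmailOpen is any simple undirected path whose first edge points into WebVisits (i.e. leaves WebVisits via a parent).
Parents of WebVisits: {Conversion}.
Enumerating:
  P1: WebVisits <- Conversion -> CouponUse <- Seasonality -> EmailOpen
  P2: WebVisits <- Conversion -> BrandLoyalty -> EmailOpen
  P3: WebVisits <- Conversion -> EmailOpen
That exhausts the simple backdoor paths. Count: 3.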